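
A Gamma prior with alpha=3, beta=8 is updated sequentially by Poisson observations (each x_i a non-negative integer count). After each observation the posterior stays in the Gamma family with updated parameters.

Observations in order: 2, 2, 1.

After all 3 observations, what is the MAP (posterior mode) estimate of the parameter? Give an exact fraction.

obs 1: x=2 → posterior Gamma(5, 9)
obs 2: x=2 → posterior Gamma(7, 10)
obs 3: x=1 → posterior Gamma(8, 11)

7/11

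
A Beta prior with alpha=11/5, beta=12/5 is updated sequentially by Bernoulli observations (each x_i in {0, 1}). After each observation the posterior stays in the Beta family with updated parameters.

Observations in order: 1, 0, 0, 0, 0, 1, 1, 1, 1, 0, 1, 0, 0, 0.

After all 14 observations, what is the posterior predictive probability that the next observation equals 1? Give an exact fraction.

41/93

obs 1: x=1 → posterior Beta(16/5, 12/5)
obs 2: x=0 → posterior Beta(16/5, 17/5)
obs 3: x=0 → posterior Beta(16/5, 22/5)
obs 4: x=0 → posterior Beta(16/5, 27/5)
obs 5: x=0 → posterior Beta(16/5, 32/5)
obs 6: x=1 → posterior Beta(21/5, 32/5)
obs 7: x=1 → posterior Beta(26/5, 32/5)
obs 8: x=1 → posterior Beta(31/5, 32/5)
obs 9: x=1 → posterior Beta(36/5, 32/5)
obs 10: x=0 → posterior Beta(36/5, 37/5)
obs 11: x=1 → posterior Beta(41/5, 37/5)
obs 12: x=0 → posterior Beta(41/5, 42/5)
obs 13: x=0 → posterior Beta(41/5, 47/5)
obs 14: x=0 → posterior Beta(41/5, 52/5)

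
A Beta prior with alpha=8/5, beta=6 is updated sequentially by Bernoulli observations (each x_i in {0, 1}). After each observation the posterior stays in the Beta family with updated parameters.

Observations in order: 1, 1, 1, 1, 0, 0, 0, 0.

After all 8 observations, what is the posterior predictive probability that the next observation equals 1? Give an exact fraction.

14/39

obs 1: x=1 → posterior Beta(13/5, 6)
obs 2: x=1 → posterior Beta(18/5, 6)
obs 3: x=1 → posterior Beta(23/5, 6)
obs 4: x=1 → posterior Beta(28/5, 6)
obs 5: x=0 → posterior Beta(28/5, 7)
obs 6: x=0 → posterior Beta(28/5, 8)
obs 7: x=0 → posterior Beta(28/5, 9)
obs 8: x=0 → posterior Beta(28/5, 10)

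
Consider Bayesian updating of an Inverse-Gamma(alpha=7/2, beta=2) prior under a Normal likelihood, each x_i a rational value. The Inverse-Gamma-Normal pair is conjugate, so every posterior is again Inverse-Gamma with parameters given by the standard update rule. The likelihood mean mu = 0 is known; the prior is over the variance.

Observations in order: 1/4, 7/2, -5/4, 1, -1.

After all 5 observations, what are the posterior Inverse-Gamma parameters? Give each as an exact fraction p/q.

alpha=6, beta=159/16

obs 1: x=1/4 → posterior Inverse-Gamma(4, 65/32)
obs 2: x=7/2 → posterior Inverse-Gamma(9/2, 261/32)
obs 3: x=-5/4 → posterior Inverse-Gamma(5, 143/16)
obs 4: x=1 → posterior Inverse-Gamma(11/2, 151/16)
obs 5: x=-1 → posterior Inverse-Gamma(6, 159/16)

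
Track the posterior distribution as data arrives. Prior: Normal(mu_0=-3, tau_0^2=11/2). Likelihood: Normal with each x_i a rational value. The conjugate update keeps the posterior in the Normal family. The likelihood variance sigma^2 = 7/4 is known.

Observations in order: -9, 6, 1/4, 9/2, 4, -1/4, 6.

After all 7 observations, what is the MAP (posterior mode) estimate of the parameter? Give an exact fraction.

obs 1: x=-9 → posterior Normal(-219/29, 77/58)
obs 2: x=6 → posterior Normal(-29/17, 77/102)
obs 3: x=1/4 → posterior Normal(-163/146, 77/146)
obs 4: x=9/2 → posterior Normal(7/38, 77/190)
obs 5: x=4 → posterior Normal(211/234, 77/234)
obs 6: x=-1/4 → posterior Normal(100/139, 77/278)
obs 7: x=6 → posterior Normal(232/161, 11/46)

232/161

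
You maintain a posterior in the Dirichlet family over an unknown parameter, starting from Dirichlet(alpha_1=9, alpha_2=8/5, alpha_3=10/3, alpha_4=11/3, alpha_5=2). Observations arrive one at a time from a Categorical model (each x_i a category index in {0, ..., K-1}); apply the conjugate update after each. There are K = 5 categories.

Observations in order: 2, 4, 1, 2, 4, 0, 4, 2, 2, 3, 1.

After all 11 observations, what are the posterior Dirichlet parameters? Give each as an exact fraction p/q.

obs 1: x=2 → posterior Dirichlet(9, 8/5, 13/3, 11/3, 2)
obs 2: x=4 → posterior Dirichlet(9, 8/5, 13/3, 11/3, 3)
obs 3: x=1 → posterior Dirichlet(9, 13/5, 13/3, 11/3, 3)
obs 4: x=2 → posterior Dirichlet(9, 13/5, 16/3, 11/3, 3)
obs 5: x=4 → posterior Dirichlet(9, 13/5, 16/3, 11/3, 4)
obs 6: x=0 → posterior Dirichlet(10, 13/5, 16/3, 11/3, 4)
obs 7: x=4 → posterior Dirichlet(10, 13/5, 16/3, 11/3, 5)
obs 8: x=2 → posterior Dirichlet(10, 13/5, 19/3, 11/3, 5)
obs 9: x=2 → posterior Dirichlet(10, 13/5, 22/3, 11/3, 5)
obs 10: x=3 → posterior Dirichlet(10, 13/5, 22/3, 14/3, 5)
obs 11: x=1 → posterior Dirichlet(10, 18/5, 22/3, 14/3, 5)

alpha_1=10, alpha_2=18/5, alpha_3=22/3, alpha_4=14/3, alpha_5=5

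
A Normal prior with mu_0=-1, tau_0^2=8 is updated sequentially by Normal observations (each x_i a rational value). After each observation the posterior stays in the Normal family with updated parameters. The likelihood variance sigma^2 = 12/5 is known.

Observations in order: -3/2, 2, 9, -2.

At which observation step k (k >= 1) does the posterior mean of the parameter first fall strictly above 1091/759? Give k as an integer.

k = 3

obs 1: x=-3/2 → posterior Normal(-18/13, 24/13)
obs 2: x=2 → posterior Normal(2/23, 24/23)
obs 3: x=9 → posterior Normal(92/33, 8/11)
obs 4: x=-2 → posterior Normal(72/43, 24/43)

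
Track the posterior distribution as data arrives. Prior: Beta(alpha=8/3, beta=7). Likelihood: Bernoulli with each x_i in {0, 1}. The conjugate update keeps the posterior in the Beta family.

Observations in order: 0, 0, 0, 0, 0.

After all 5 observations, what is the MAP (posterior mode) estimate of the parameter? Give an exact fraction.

obs 1: x=0 → posterior Beta(8/3, 8)
obs 2: x=0 → posterior Beta(8/3, 9)
obs 3: x=0 → posterior Beta(8/3, 10)
obs 4: x=0 → posterior Beta(8/3, 11)
obs 5: x=0 → posterior Beta(8/3, 12)

5/38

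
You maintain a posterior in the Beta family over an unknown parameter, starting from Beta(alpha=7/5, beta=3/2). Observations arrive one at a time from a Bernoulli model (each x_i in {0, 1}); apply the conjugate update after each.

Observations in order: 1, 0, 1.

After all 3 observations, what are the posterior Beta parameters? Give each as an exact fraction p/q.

obs 1: x=1 → posterior Beta(12/5, 3/2)
obs 2: x=0 → posterior Beta(12/5, 5/2)
obs 3: x=1 → posterior Beta(17/5, 5/2)

alpha=17/5, beta=5/2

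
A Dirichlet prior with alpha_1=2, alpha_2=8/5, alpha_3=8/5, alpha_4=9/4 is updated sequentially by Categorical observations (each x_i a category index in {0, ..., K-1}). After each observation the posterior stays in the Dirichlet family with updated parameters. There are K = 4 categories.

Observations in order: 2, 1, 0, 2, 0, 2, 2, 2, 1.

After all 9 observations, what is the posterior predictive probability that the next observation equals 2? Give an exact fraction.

obs 1: x=2 → posterior Dirichlet(2, 8/5, 13/5, 9/4)
obs 2: x=1 → posterior Dirichlet(2, 13/5, 13/5, 9/4)
obs 3: x=0 → posterior Dirichlet(3, 13/5, 13/5, 9/4)
obs 4: x=2 → posterior Dirichlet(3, 13/5, 18/5, 9/4)
obs 5: x=0 → posterior Dirichlet(4, 13/5, 18/5, 9/4)
obs 6: x=2 → posterior Dirichlet(4, 13/5, 23/5, 9/4)
obs 7: x=2 → posterior Dirichlet(4, 13/5, 28/5, 9/4)
obs 8: x=2 → posterior Dirichlet(4, 13/5, 33/5, 9/4)
obs 9: x=1 → posterior Dirichlet(4, 18/5, 33/5, 9/4)

132/329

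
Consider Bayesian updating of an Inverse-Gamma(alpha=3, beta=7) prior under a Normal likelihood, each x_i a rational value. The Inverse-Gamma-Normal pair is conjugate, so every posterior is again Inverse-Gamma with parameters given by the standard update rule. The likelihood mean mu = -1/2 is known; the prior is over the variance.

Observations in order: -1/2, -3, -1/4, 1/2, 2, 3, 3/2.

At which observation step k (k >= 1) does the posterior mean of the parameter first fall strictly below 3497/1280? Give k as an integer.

k = 4

obs 1: x=-1/2 → posterior Inverse-Gamma(7/2, 7)
obs 2: x=-3 → posterior Inverse-Gamma(4, 81/8)
obs 3: x=-1/4 → posterior Inverse-Gamma(9/2, 325/32)
obs 4: x=1/2 → posterior Inverse-Gamma(5, 341/32)
obs 5: x=2 → posterior Inverse-Gamma(11/2, 441/32)
obs 6: x=3 → posterior Inverse-Gamma(6, 637/32)
obs 7: x=3/2 → posterior Inverse-Gamma(13/2, 701/32)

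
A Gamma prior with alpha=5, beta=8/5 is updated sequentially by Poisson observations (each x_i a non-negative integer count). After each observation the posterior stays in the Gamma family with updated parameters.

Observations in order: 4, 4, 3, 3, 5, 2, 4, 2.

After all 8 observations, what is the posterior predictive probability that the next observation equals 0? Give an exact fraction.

obs 1: x=4 → posterior Gamma(9, 13/5)
obs 2: x=4 → posterior Gamma(13, 18/5)
obs 3: x=3 → posterior Gamma(16, 23/5)
obs 4: x=3 → posterior Gamma(19, 28/5)
obs 5: x=5 → posterior Gamma(24, 33/5)
obs 6: x=2 → posterior Gamma(26, 38/5)
obs 7: x=4 → posterior Gamma(30, 43/5)
obs 8: x=2 → posterior Gamma(32, 48/5)

630550095814788844423632687832745817333905738742890496/15025461748906708859452861070130993269553796873817927041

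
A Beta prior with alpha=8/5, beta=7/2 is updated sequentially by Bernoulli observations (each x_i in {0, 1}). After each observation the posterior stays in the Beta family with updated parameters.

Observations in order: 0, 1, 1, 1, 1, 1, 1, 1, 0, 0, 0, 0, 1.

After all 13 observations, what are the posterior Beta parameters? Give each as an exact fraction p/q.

obs 1: x=0 → posterior Beta(8/5, 9/2)
obs 2: x=1 → posterior Beta(13/5, 9/2)
obs 3: x=1 → posterior Beta(18/5, 9/2)
obs 4: x=1 → posterior Beta(23/5, 9/2)
obs 5: x=1 → posterior Beta(28/5, 9/2)
obs 6: x=1 → posterior Beta(33/5, 9/2)
obs 7: x=1 → posterior Beta(38/5, 9/2)
obs 8: x=1 → posterior Beta(43/5, 9/2)
obs 9: x=0 → posterior Beta(43/5, 11/2)
obs 10: x=0 → posterior Beta(43/5, 13/2)
obs 11: x=0 → posterior Beta(43/5, 15/2)
obs 12: x=0 → posterior Beta(43/5, 17/2)
obs 13: x=1 → posterior Beta(48/5, 17/2)

alpha=48/5, beta=17/2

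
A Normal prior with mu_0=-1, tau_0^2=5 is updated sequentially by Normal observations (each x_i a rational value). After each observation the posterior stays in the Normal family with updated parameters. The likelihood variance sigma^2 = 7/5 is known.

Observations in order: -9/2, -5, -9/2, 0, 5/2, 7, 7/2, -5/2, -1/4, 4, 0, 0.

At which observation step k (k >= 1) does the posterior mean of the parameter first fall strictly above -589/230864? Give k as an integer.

obs 1: x=-9/2 → posterior Normal(-239/64, 35/32)
obs 2: x=-5 → posterior Normal(-163/38, 35/57)
obs 3: x=-9/2 → posterior Normal(-357/82, 35/82)
obs 4: x=0 → posterior Normal(-357/107, 35/107)
obs 5: x=5/2 → posterior Normal(-589/264, 35/132)
obs 6: x=7 → posterior Normal(-239/314, 35/157)
obs 7: x=7/2 → posterior Normal(-16/91, 5/26)
obs 8: x=-5/2 → posterior Normal(-21/46, 35/207)
obs 9: x=-1/4 → posterior Normal(-403/928, 35/232)
obs 10: x=4 → posterior Normal(-3/1028, 35/257)
obs 11: x=0 → posterior Normal(-1/376, 35/282)
obs 12: x=0 → posterior Normal(-3/1228, 35/307)

k = 12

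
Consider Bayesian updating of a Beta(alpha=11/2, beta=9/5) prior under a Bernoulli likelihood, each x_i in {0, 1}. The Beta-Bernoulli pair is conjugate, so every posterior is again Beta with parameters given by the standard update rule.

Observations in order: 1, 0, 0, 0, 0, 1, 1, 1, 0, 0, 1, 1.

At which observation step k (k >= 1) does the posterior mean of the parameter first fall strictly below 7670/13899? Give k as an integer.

k = 5

obs 1: x=1 → posterior Beta(13/2, 9/5)
obs 2: x=0 → posterior Beta(13/2, 14/5)
obs 3: x=0 → posterior Beta(13/2, 19/5)
obs 4: x=0 → posterior Beta(13/2, 24/5)
obs 5: x=0 → posterior Beta(13/2, 29/5)
obs 6: x=1 → posterior Beta(15/2, 29/5)
obs 7: x=1 → posterior Beta(17/2, 29/5)
obs 8: x=1 → posterior Beta(19/2, 29/5)
obs 9: x=0 → posterior Beta(19/2, 34/5)
obs 10: x=0 → posterior Beta(19/2, 39/5)
obs 11: x=1 → posterior Beta(21/2, 39/5)
obs 12: x=1 → posterior Beta(23/2, 39/5)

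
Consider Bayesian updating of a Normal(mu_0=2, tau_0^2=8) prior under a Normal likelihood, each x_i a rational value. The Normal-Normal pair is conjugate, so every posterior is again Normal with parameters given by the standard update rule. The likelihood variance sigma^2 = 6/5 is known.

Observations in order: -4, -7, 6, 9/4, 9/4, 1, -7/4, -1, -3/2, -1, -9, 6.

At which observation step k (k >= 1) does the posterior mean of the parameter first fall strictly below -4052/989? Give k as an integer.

k = 2

obs 1: x=-4 → posterior Normal(-74/23, 24/23)
obs 2: x=-7 → posterior Normal(-214/43, 24/43)
obs 3: x=6 → posterior Normal(-94/63, 8/21)
obs 4: x=9/4 → posterior Normal(-49/83, 24/83)
obs 5: x=9/4 → posterior Normal(-4/103, 24/103)
obs 6: x=1 → posterior Normal(16/123, 8/41)
obs 7: x=-7/4 → posterior Normal(-19/143, 24/143)
obs 8: x=-1 → posterior Normal(-39/163, 24/163)
obs 9: x=-3/2 → posterior Normal(-23/61, 8/61)
obs 10: x=-1 → posterior Normal(-89/203, 24/203)
obs 11: x=-9 → posterior Normal(-269/223, 24/223)
obs 12: x=6 → posterior Normal(-149/243, 8/81)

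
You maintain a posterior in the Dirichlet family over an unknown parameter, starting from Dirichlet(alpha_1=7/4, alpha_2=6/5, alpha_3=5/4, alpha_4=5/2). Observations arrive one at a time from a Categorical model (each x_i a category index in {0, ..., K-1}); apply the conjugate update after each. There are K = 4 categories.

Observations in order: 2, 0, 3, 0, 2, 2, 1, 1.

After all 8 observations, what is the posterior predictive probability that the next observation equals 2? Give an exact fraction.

obs 1: x=2 → posterior Dirichlet(7/4, 6/5, 9/4, 5/2)
obs 2: x=0 → posterior Dirichlet(11/4, 6/5, 9/4, 5/2)
obs 3: x=3 → posterior Dirichlet(11/4, 6/5, 9/4, 7/2)
obs 4: x=0 → posterior Dirichlet(15/4, 6/5, 9/4, 7/2)
obs 5: x=2 → posterior Dirichlet(15/4, 6/5, 13/4, 7/2)
obs 6: x=2 → posterior Dirichlet(15/4, 6/5, 17/4, 7/2)
obs 7: x=1 → posterior Dirichlet(15/4, 11/5, 17/4, 7/2)
obs 8: x=1 → posterior Dirichlet(15/4, 16/5, 17/4, 7/2)

85/294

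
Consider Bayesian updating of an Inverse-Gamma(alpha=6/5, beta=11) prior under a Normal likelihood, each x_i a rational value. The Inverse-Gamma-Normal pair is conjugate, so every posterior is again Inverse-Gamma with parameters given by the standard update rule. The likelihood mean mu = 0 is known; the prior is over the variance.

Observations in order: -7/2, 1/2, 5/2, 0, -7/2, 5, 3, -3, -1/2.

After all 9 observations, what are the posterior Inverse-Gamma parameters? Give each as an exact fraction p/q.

obs 1: x=-7/2 → posterior Inverse-Gamma(17/10, 137/8)
obs 2: x=1/2 → posterior Inverse-Gamma(11/5, 69/4)
obs 3: x=5/2 → posterior Inverse-Gamma(27/10, 163/8)
obs 4: x=0 → posterior Inverse-Gamma(16/5, 163/8)
obs 5: x=-7/2 → posterior Inverse-Gamma(37/10, 53/2)
obs 6: x=5 → posterior Inverse-Gamma(21/5, 39)
obs 7: x=3 → posterior Inverse-Gamma(47/10, 87/2)
obs 8: x=-3 → posterior Inverse-Gamma(26/5, 48)
obs 9: x=-1/2 → posterior Inverse-Gamma(57/10, 385/8)

alpha=57/10, beta=385/8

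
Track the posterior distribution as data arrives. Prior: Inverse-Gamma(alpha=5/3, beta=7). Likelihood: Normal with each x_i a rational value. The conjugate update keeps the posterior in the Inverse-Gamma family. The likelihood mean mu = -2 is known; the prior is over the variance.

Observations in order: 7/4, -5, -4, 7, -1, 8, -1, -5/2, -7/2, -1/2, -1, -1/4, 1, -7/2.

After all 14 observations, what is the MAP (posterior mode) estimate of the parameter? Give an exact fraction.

5859/464

obs 1: x=7/4 → posterior Inverse-Gamma(13/6, 449/32)
obs 2: x=-5 → posterior Inverse-Gamma(8/3, 593/32)
obs 3: x=-4 → posterior Inverse-Gamma(19/6, 657/32)
obs 4: x=7 → posterior Inverse-Gamma(11/3, 1953/32)
obs 5: x=-1 → posterior Inverse-Gamma(25/6, 1969/32)
obs 6: x=8 → posterior Inverse-Gamma(14/3, 3569/32)
obs 7: x=-1 → posterior Inverse-Gamma(31/6, 3585/32)
obs 8: x=-5/2 → posterior Inverse-Gamma(17/3, 3589/32)
obs 9: x=-7/2 → posterior Inverse-Gamma(37/6, 3625/32)
obs 10: x=-1/2 → posterior Inverse-Gamma(20/3, 3661/32)
obs 11: x=-1 → posterior Inverse-Gamma(43/6, 3677/32)
obs 12: x=-1/4 → posterior Inverse-Gamma(23/3, 1863/16)
obs 13: x=1 → posterior Inverse-Gamma(49/6, 1935/16)
obs 14: x=-7/2 → posterior Inverse-Gamma(26/3, 1953/16)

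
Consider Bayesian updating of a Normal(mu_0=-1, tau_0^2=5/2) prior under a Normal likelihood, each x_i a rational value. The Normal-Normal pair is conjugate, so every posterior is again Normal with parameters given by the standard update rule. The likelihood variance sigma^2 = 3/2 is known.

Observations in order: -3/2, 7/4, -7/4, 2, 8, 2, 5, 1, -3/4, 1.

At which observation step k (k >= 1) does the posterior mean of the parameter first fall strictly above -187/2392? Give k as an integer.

k = 4

obs 1: x=-3/2 → posterior Normal(-21/16, 15/16)
obs 2: x=7/4 → posterior Normal(-7/52, 15/26)
obs 3: x=-7/4 → posterior Normal(-7/12, 5/12)
obs 4: x=2 → posterior Normal(-1/46, 15/46)
obs 5: x=8 → posterior Normal(79/56, 15/56)
obs 6: x=2 → posterior Normal(3/2, 5/22)
obs 7: x=5 → posterior Normal(149/76, 15/76)
obs 8: x=1 → posterior Normal(159/86, 15/86)
obs 9: x=-3/4 → posterior Normal(101/64, 5/32)
obs 10: x=1 → posterior Normal(323/212, 15/106)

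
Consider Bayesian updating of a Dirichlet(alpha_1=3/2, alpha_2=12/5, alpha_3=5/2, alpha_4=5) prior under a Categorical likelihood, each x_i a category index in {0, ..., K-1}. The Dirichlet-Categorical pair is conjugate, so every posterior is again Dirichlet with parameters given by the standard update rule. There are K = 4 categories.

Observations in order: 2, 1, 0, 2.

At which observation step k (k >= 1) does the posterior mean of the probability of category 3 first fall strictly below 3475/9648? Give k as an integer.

obs 1: x=2 → posterior Dirichlet(3/2, 12/5, 7/2, 5)
obs 2: x=1 → posterior Dirichlet(3/2, 17/5, 7/2, 5)
obs 3: x=0 → posterior Dirichlet(5/2, 17/5, 7/2, 5)
obs 4: x=2 → posterior Dirichlet(5/2, 17/5, 9/2, 5)

k = 3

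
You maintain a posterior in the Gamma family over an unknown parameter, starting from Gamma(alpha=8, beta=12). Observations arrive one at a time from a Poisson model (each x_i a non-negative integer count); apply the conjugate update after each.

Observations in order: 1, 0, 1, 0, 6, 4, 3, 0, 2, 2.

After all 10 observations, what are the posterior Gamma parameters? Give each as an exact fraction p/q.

alpha=27, beta=22

obs 1: x=1 → posterior Gamma(9, 13)
obs 2: x=0 → posterior Gamma(9, 14)
obs 3: x=1 → posterior Gamma(10, 15)
obs 4: x=0 → posterior Gamma(10, 16)
obs 5: x=6 → posterior Gamma(16, 17)
obs 6: x=4 → posterior Gamma(20, 18)
obs 7: x=3 → posterior Gamma(23, 19)
obs 8: x=0 → posterior Gamma(23, 20)
obs 9: x=2 → posterior Gamma(25, 21)
obs 10: x=2 → posterior Gamma(27, 22)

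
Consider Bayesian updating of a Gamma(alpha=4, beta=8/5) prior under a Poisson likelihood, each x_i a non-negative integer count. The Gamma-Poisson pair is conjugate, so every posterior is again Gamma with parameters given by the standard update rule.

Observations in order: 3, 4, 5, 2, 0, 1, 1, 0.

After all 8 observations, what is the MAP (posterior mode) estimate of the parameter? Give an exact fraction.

95/48

obs 1: x=3 → posterior Gamma(7, 13/5)
obs 2: x=4 → posterior Gamma(11, 18/5)
obs 3: x=5 → posterior Gamma(16, 23/5)
obs 4: x=2 → posterior Gamma(18, 28/5)
obs 5: x=0 → posterior Gamma(18, 33/5)
obs 6: x=1 → posterior Gamma(19, 38/5)
obs 7: x=1 → posterior Gamma(20, 43/5)
obs 8: x=0 → posterior Gamma(20, 48/5)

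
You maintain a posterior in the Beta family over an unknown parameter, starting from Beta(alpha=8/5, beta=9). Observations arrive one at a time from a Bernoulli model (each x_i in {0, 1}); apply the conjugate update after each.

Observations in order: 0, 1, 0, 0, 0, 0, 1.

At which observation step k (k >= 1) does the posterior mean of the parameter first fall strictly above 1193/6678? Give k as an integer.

k = 2

obs 1: x=0 → posterior Beta(8/5, 10)
obs 2: x=1 → posterior Beta(13/5, 10)
obs 3: x=0 → posterior Beta(13/5, 11)
obs 4: x=0 → posterior Beta(13/5, 12)
obs 5: x=0 → posterior Beta(13/5, 13)
obs 6: x=0 → posterior Beta(13/5, 14)
obs 7: x=1 → posterior Beta(18/5, 14)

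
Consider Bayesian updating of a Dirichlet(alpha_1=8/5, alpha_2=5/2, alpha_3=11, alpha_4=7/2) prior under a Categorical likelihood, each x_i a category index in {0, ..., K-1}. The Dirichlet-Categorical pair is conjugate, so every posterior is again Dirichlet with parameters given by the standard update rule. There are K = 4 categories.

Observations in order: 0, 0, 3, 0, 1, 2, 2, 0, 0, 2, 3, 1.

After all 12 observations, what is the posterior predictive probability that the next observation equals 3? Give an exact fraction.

obs 1: x=0 → posterior Dirichlet(13/5, 5/2, 11, 7/2)
obs 2: x=0 → posterior Dirichlet(18/5, 5/2, 11, 7/2)
obs 3: x=3 → posterior Dirichlet(18/5, 5/2, 11, 9/2)
obs 4: x=0 → posterior Dirichlet(23/5, 5/2, 11, 9/2)
obs 5: x=1 → posterior Dirichlet(23/5, 7/2, 11, 9/2)
obs 6: x=2 → posterior Dirichlet(23/5, 7/2, 12, 9/2)
obs 7: x=2 → posterior Dirichlet(23/5, 7/2, 13, 9/2)
obs 8: x=0 → posterior Dirichlet(28/5, 7/2, 13, 9/2)
obs 9: x=0 → posterior Dirichlet(33/5, 7/2, 13, 9/2)
obs 10: x=2 → posterior Dirichlet(33/5, 7/2, 14, 9/2)
obs 11: x=3 → posterior Dirichlet(33/5, 7/2, 14, 11/2)
obs 12: x=1 → posterior Dirichlet(33/5, 9/2, 14, 11/2)

55/306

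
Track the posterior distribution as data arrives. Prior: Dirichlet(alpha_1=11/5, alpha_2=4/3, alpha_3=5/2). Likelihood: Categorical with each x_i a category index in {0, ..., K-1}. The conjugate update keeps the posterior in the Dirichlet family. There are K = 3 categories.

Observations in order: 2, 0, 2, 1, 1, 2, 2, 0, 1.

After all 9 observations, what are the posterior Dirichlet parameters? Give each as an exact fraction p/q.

obs 1: x=2 → posterior Dirichlet(11/5, 4/3, 7/2)
obs 2: x=0 → posterior Dirichlet(16/5, 4/3, 7/2)
obs 3: x=2 → posterior Dirichlet(16/5, 4/3, 9/2)
obs 4: x=1 → posterior Dirichlet(16/5, 7/3, 9/2)
obs 5: x=1 → posterior Dirichlet(16/5, 10/3, 9/2)
obs 6: x=2 → posterior Dirichlet(16/5, 10/3, 11/2)
obs 7: x=2 → posterior Dirichlet(16/5, 10/3, 13/2)
obs 8: x=0 → posterior Dirichlet(21/5, 10/3, 13/2)
obs 9: x=1 → posterior Dirichlet(21/5, 13/3, 13/2)

alpha_1=21/5, alpha_2=13/3, alpha_3=13/2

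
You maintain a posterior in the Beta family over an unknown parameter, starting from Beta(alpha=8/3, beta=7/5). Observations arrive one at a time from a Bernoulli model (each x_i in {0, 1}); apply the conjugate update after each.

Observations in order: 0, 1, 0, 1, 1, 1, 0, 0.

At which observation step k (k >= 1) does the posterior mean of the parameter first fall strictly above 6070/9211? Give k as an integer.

k = 6

obs 1: x=0 → posterior Beta(8/3, 12/5)
obs 2: x=1 → posterior Beta(11/3, 12/5)
obs 3: x=0 → posterior Beta(11/3, 17/5)
obs 4: x=1 → posterior Beta(14/3, 17/5)
obs 5: x=1 → posterior Beta(17/3, 17/5)
obs 6: x=1 → posterior Beta(20/3, 17/5)
obs 7: x=0 → posterior Beta(20/3, 22/5)
obs 8: x=0 → posterior Beta(20/3, 27/5)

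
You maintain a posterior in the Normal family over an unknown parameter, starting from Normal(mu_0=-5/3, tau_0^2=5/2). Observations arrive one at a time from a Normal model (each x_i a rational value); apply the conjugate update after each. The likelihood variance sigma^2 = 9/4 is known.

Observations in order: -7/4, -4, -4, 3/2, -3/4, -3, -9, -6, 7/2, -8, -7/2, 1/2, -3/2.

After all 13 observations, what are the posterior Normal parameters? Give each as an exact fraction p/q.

mu_0=-375/139, tau_0^2=45/278

obs 1: x=-7/4 → posterior Normal(-65/38, 45/38)
obs 2: x=-4 → posterior Normal(-5/2, 45/58)
obs 3: x=-4 → posterior Normal(-75/26, 15/26)
obs 4: x=3/2 → posterior Normal(-195/98, 45/98)
obs 5: x=-3/4 → posterior Normal(-105/59, 45/118)
obs 6: x=-3 → posterior Normal(-45/23, 15/46)
obs 7: x=-9 → posterior Normal(-225/79, 45/158)
obs 8: x=-6 → posterior Normal(-285/89, 45/178)
obs 9: x=7/2 → posterior Normal(-250/99, 5/22)
obs 10: x=-8 → posterior Normal(-330/109, 45/218)
obs 11: x=-7/2 → posterior Normal(-365/119, 45/238)
obs 12: x=1/2 → posterior Normal(-120/43, 15/86)
obs 13: x=-3/2 → posterior Normal(-375/139, 45/278)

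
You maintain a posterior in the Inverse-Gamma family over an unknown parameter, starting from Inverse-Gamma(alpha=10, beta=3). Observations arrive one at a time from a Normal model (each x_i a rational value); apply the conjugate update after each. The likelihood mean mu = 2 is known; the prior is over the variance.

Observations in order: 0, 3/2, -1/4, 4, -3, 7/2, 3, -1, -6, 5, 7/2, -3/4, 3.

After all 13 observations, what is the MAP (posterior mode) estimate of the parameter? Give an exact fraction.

1123/280

obs 1: x=0 → posterior Inverse-Gamma(21/2, 5)
obs 2: x=3/2 → posterior Inverse-Gamma(11, 41/8)
obs 3: x=-1/4 → posterior Inverse-Gamma(23/2, 245/32)
obs 4: x=4 → posterior Inverse-Gamma(12, 309/32)
obs 5: x=-3 → posterior Inverse-Gamma(25/2, 709/32)
obs 6: x=7/2 → posterior Inverse-Gamma(13, 745/32)
obs 7: x=3 → posterior Inverse-Gamma(27/2, 761/32)
obs 8: x=-1 → posterior Inverse-Gamma(14, 905/32)
obs 9: x=-6 → posterior Inverse-Gamma(29/2, 1929/32)
obs 10: x=5 → posterior Inverse-Gamma(15, 2073/32)
obs 11: x=7/2 → posterior Inverse-Gamma(31/2, 2109/32)
obs 12: x=-3/4 → posterior Inverse-Gamma(16, 1115/16)
obs 13: x=3 → posterior Inverse-Gamma(33/2, 1123/16)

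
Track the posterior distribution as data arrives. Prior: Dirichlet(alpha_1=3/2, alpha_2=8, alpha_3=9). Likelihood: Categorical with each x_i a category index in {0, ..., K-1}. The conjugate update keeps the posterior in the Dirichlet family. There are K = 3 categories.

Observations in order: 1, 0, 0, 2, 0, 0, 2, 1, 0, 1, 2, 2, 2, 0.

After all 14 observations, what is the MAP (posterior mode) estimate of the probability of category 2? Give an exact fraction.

obs 1: x=1 → posterior Dirichlet(3/2, 9, 9)
obs 2: x=0 → posterior Dirichlet(5/2, 9, 9)
obs 3: x=0 → posterior Dirichlet(7/2, 9, 9)
obs 4: x=2 → posterior Dirichlet(7/2, 9, 10)
obs 5: x=0 → posterior Dirichlet(9/2, 9, 10)
obs 6: x=0 → posterior Dirichlet(11/2, 9, 10)
obs 7: x=2 → posterior Dirichlet(11/2, 9, 11)
obs 8: x=1 → posterior Dirichlet(11/2, 10, 11)
obs 9: x=0 → posterior Dirichlet(13/2, 10, 11)
obs 10: x=1 → posterior Dirichlet(13/2, 11, 11)
obs 11: x=2 → posterior Dirichlet(13/2, 11, 12)
obs 12: x=2 → posterior Dirichlet(13/2, 11, 13)
obs 13: x=2 → posterior Dirichlet(13/2, 11, 14)
obs 14: x=0 → posterior Dirichlet(15/2, 11, 14)

26/59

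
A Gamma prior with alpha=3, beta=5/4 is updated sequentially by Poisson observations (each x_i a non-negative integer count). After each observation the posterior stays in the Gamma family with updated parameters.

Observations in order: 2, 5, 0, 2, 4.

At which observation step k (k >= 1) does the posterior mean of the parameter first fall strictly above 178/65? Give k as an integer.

obs 1: x=2 → posterior Gamma(5, 9/4)
obs 2: x=5 → posterior Gamma(10, 13/4)
obs 3: x=0 → posterior Gamma(10, 17/4)
obs 4: x=2 → posterior Gamma(12, 21/4)
obs 5: x=4 → posterior Gamma(16, 25/4)

k = 2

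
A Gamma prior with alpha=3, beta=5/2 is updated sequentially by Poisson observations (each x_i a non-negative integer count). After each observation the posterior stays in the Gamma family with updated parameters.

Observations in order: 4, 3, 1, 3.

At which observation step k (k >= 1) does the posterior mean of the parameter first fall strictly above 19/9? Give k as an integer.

k = 2

obs 1: x=4 → posterior Gamma(7, 7/2)
obs 2: x=3 → posterior Gamma(10, 9/2)
obs 3: x=1 → posterior Gamma(11, 11/2)
obs 4: x=3 → posterior Gamma(14, 13/2)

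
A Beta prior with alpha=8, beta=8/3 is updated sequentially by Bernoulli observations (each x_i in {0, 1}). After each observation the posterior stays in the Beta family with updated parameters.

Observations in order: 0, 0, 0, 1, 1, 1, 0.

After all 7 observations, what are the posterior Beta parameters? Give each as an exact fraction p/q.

obs 1: x=0 → posterior Beta(8, 11/3)
obs 2: x=0 → posterior Beta(8, 14/3)
obs 3: x=0 → posterior Beta(8, 17/3)
obs 4: x=1 → posterior Beta(9, 17/3)
obs 5: x=1 → posterior Beta(10, 17/3)
obs 6: x=1 → posterior Beta(11, 17/3)
obs 7: x=0 → posterior Beta(11, 20/3)

alpha=11, beta=20/3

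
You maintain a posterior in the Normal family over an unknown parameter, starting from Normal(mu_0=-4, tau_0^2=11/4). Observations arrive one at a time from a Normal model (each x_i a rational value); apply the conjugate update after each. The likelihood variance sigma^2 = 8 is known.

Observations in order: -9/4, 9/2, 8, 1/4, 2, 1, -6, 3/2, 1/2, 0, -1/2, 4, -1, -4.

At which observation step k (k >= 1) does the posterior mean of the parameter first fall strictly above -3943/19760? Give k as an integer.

obs 1: x=-9/4 → posterior Normal(-611/172, 88/43)
obs 2: x=9/2 → posterior Normal(-413/216, 44/27)
obs 3: x=8 → posterior Normal(-61/260, 88/65)
obs 4: x=1/4 → posterior Normal(-25/152, 22/19)
obs 5: x=2 → posterior Normal(19/174, 88/87)
obs 6: x=1 → posterior Normal(41/196, 44/49)
obs 7: x=-6 → posterior Normal(-91/218, 88/109)
obs 8: x=3/2 → posterior Normal(-29/120, 11/15)
obs 9: x=1/2 → posterior Normal(-47/262, 88/131)
obs 10: x=0 → posterior Normal(-47/284, 44/71)
obs 11: x=-1/2 → posterior Normal(-29/153, 88/153)
obs 12: x=4 → posterior Normal(15/164, 22/41)
obs 13: x=-1 → posterior Normal(4/175, 88/175)
obs 14: x=-4 → posterior Normal(-20/93, 44/93)

k = 4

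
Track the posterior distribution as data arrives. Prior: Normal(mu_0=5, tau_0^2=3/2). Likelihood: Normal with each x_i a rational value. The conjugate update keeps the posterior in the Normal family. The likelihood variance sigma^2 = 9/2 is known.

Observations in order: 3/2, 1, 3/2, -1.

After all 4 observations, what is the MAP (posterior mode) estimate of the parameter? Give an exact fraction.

18/7

obs 1: x=3/2 → posterior Normal(33/8, 9/8)
obs 2: x=1 → posterior Normal(7/2, 9/10)
obs 3: x=3/2 → posterior Normal(19/6, 3/4)
obs 4: x=-1 → posterior Normal(18/7, 9/14)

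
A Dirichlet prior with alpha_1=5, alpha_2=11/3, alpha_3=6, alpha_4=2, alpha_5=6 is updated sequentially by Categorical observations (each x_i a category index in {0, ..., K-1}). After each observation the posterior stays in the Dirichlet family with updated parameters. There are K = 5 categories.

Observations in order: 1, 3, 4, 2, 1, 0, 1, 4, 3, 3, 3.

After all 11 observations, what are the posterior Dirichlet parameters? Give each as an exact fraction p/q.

alpha_1=6, alpha_2=20/3, alpha_3=7, alpha_4=6, alpha_5=8

obs 1: x=1 → posterior Dirichlet(5, 14/3, 6, 2, 6)
obs 2: x=3 → posterior Dirichlet(5, 14/3, 6, 3, 6)
obs 3: x=4 → posterior Dirichlet(5, 14/3, 6, 3, 7)
obs 4: x=2 → posterior Dirichlet(5, 14/3, 7, 3, 7)
obs 5: x=1 → posterior Dirichlet(5, 17/3, 7, 3, 7)
obs 6: x=0 → posterior Dirichlet(6, 17/3, 7, 3, 7)
obs 7: x=1 → posterior Dirichlet(6, 20/3, 7, 3, 7)
obs 8: x=4 → posterior Dirichlet(6, 20/3, 7, 3, 8)
obs 9: x=3 → posterior Dirichlet(6, 20/3, 7, 4, 8)
obs 10: x=3 → posterior Dirichlet(6, 20/3, 7, 5, 8)
obs 11: x=3 → posterior Dirichlet(6, 20/3, 7, 6, 8)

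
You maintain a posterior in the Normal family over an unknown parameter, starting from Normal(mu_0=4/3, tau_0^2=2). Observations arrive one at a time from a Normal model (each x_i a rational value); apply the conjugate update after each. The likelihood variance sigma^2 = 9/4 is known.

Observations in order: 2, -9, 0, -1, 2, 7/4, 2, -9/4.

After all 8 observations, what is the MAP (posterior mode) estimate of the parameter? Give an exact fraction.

obs 1: x=2 → posterior Normal(28/17, 18/17)
obs 2: x=-9 → posterior Normal(-44/25, 18/25)
obs 3: x=0 → posterior Normal(-4/3, 6/11)
obs 4: x=-1 → posterior Normal(-52/41, 18/41)
obs 5: x=2 → posterior Normal(-36/49, 18/49)
obs 6: x=7/4 → posterior Normal(-22/57, 6/19)
obs 7: x=2 → posterior Normal(-6/65, 18/65)
obs 8: x=-9/4 → posterior Normal(-24/73, 18/73)

-24/73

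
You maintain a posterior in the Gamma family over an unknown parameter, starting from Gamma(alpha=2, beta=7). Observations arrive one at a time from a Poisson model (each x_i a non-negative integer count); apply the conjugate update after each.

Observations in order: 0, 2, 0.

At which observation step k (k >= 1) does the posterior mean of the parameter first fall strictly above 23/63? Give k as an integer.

k = 2

obs 1: x=0 → posterior Gamma(2, 8)
obs 2: x=2 → posterior Gamma(4, 9)
obs 3: x=0 → posterior Gamma(4, 10)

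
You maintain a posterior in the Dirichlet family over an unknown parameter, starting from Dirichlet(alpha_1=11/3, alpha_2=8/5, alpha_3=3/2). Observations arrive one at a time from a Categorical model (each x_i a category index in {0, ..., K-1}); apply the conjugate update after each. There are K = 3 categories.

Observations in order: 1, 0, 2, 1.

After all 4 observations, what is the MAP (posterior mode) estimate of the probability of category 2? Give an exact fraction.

45/233

obs 1: x=1 → posterior Dirichlet(11/3, 13/5, 3/2)
obs 2: x=0 → posterior Dirichlet(14/3, 13/5, 3/2)
obs 3: x=2 → posterior Dirichlet(14/3, 13/5, 5/2)
obs 4: x=1 → posterior Dirichlet(14/3, 18/5, 5/2)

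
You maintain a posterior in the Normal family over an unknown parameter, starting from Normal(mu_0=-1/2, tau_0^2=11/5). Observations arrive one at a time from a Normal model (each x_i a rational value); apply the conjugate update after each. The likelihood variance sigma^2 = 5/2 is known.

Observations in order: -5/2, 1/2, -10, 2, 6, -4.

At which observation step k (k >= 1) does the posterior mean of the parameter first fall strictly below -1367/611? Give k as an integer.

obs 1: x=-5/2 → posterior Normal(-135/94, 55/47)
obs 2: x=1/2 → posterior Normal(-113/138, 55/69)
obs 3: x=-10 → posterior Normal(-79/26, 55/91)
obs 4: x=2 → posterior Normal(-465/226, 55/113)
obs 5: x=6 → posterior Normal(-67/90, 11/27)
obs 6: x=-4 → posterior Normal(-377/314, 55/157)

k = 3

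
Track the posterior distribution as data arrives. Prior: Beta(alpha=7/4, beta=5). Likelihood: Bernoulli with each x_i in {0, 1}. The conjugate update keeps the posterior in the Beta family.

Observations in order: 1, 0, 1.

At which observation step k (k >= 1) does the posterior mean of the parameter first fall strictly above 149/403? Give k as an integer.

k = 3

obs 1: x=1 → posterior Beta(11/4, 5)
obs 2: x=0 → posterior Beta(11/4, 6)
obs 3: x=1 → posterior Beta(15/4, 6)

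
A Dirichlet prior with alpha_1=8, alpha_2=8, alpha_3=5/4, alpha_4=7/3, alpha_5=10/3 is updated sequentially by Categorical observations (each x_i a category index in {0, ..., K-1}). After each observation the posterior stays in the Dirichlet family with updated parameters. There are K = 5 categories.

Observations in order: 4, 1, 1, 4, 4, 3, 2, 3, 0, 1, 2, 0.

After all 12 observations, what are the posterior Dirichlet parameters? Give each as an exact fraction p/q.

alpha_1=10, alpha_2=11, alpha_3=13/4, alpha_4=13/3, alpha_5=19/3

obs 1: x=4 → posterior Dirichlet(8, 8, 5/4, 7/3, 13/3)
obs 2: x=1 → posterior Dirichlet(8, 9, 5/4, 7/3, 13/3)
obs 3: x=1 → posterior Dirichlet(8, 10, 5/4, 7/3, 13/3)
obs 4: x=4 → posterior Dirichlet(8, 10, 5/4, 7/3, 16/3)
obs 5: x=4 → posterior Dirichlet(8, 10, 5/4, 7/3, 19/3)
obs 6: x=3 → posterior Dirichlet(8, 10, 5/4, 10/3, 19/3)
obs 7: x=2 → posterior Dirichlet(8, 10, 9/4, 10/3, 19/3)
obs 8: x=3 → posterior Dirichlet(8, 10, 9/4, 13/3, 19/3)
obs 9: x=0 → posterior Dirichlet(9, 10, 9/4, 13/3, 19/3)
obs 10: x=1 → posterior Dirichlet(9, 11, 9/4, 13/3, 19/3)
obs 11: x=2 → posterior Dirichlet(9, 11, 13/4, 13/3, 19/3)
obs 12: x=0 → posterior Dirichlet(10, 11, 13/4, 13/3, 19/3)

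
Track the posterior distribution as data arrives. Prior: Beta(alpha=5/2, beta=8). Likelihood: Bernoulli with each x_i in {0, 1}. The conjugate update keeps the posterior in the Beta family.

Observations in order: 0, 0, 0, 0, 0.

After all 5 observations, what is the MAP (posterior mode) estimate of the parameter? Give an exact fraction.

obs 1: x=0 → posterior Beta(5/2, 9)
obs 2: x=0 → posterior Beta(5/2, 10)
obs 3: x=0 → posterior Beta(5/2, 11)
obs 4: x=0 → posterior Beta(5/2, 12)
obs 5: x=0 → posterior Beta(5/2, 13)

1/9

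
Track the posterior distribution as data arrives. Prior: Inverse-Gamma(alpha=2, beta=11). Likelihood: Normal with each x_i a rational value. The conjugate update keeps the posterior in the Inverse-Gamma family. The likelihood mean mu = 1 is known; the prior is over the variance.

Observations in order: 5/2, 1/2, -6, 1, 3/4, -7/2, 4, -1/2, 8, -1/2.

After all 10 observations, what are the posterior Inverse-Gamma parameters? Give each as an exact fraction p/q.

alpha=7, beta=2501/32

obs 1: x=5/2 → posterior Inverse-Gamma(5/2, 97/8)
obs 2: x=1/2 → posterior Inverse-Gamma(3, 49/4)
obs 3: x=-6 → posterior Inverse-Gamma(7/2, 147/4)
obs 4: x=1 → posterior Inverse-Gamma(4, 147/4)
obs 5: x=3/4 → posterior Inverse-Gamma(9/2, 1177/32)
obs 6: x=-7/2 → posterior Inverse-Gamma(5, 1501/32)
obs 7: x=4 → posterior Inverse-Gamma(11/2, 1645/32)
obs 8: x=-1/2 → posterior Inverse-Gamma(6, 1681/32)
obs 9: x=8 → posterior Inverse-Gamma(13/2, 2465/32)
obs 10: x=-1/2 → posterior Inverse-Gamma(7, 2501/32)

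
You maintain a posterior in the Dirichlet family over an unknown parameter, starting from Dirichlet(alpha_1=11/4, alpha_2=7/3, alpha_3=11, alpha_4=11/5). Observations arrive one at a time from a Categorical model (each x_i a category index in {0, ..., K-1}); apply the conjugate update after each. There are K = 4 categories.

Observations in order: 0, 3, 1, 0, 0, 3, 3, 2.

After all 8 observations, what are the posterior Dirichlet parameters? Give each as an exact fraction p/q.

obs 1: x=0 → posterior Dirichlet(15/4, 7/3, 11, 11/5)
obs 2: x=3 → posterior Dirichlet(15/4, 7/3, 11, 16/5)
obs 3: x=1 → posterior Dirichlet(15/4, 10/3, 11, 16/5)
obs 4: x=0 → posterior Dirichlet(19/4, 10/3, 11, 16/5)
obs 5: x=0 → posterior Dirichlet(23/4, 10/3, 11, 16/5)
obs 6: x=3 → posterior Dirichlet(23/4, 10/3, 11, 21/5)
obs 7: x=3 → posterior Dirichlet(23/4, 10/3, 11, 26/5)
obs 8: x=2 → posterior Dirichlet(23/4, 10/3, 12, 26/5)

alpha_1=23/4, alpha_2=10/3, alpha_3=12, alpha_4=26/5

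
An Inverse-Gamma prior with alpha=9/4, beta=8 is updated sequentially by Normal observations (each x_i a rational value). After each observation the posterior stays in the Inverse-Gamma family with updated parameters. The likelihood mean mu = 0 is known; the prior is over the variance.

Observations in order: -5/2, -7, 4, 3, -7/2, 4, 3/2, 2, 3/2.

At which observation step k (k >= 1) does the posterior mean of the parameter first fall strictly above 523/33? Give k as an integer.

k = 3

obs 1: x=-5/2 → posterior Inverse-Gamma(11/4, 89/8)
obs 2: x=-7 → posterior Inverse-Gamma(13/4, 285/8)
obs 3: x=4 → posterior Inverse-Gamma(15/4, 349/8)
obs 4: x=3 → posterior Inverse-Gamma(17/4, 385/8)
obs 5: x=-7/2 → posterior Inverse-Gamma(19/4, 217/4)
obs 6: x=4 → posterior Inverse-Gamma(21/4, 249/4)
obs 7: x=3/2 → posterior Inverse-Gamma(23/4, 507/8)
obs 8: x=2 → posterior Inverse-Gamma(25/4, 523/8)
obs 9: x=3/2 → posterior Inverse-Gamma(27/4, 133/2)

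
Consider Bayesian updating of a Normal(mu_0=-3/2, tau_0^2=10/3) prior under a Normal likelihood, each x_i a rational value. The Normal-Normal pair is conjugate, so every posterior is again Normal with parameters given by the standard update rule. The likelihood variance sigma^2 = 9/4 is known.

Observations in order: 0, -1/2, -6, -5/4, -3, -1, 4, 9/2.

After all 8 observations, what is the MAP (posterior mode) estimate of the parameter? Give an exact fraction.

obs 1: x=0 → posterior Normal(-81/134, 90/67)
obs 2: x=-1/2 → posterior Normal(-121/214, 90/107)
obs 3: x=-6 → posterior Normal(-601/294, 30/49)
obs 4: x=-5/4 → posterior Normal(-701/374, 90/187)
obs 5: x=-3 → posterior Normal(-941/454, 90/227)
obs 6: x=-1 → posterior Normal(-1021/534, 30/89)
obs 7: x=4 → posterior Normal(-701/614, 90/307)
obs 8: x=9/2 → posterior Normal(-341/694, 90/347)

-341/694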